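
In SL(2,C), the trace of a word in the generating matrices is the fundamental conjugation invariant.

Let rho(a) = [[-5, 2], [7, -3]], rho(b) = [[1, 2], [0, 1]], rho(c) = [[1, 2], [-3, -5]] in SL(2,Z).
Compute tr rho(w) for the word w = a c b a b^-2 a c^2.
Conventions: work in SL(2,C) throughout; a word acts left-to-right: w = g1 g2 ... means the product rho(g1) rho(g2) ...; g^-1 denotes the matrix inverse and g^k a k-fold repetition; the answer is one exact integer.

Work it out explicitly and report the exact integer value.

rho(a) = [[-5, 2], [7, -3]]
... * rho(c) = [[1, 2], [-3, -5]]  ->  [[-11, -20], [16, 29]]
... * rho(b) = [[1, 2], [0, 1]]  ->  [[-11, -42], [16, 61]]
... * rho(a) = [[-5, 2], [7, -3]]  ->  [[-239, 104], [347, -151]]
... * rho(b^-1) = [[1, -2], [0, 1]]  ->  [[-239, 582], [347, -845]]
... * rho(b^-1) = [[1, -2], [0, 1]]  ->  [[-239, 1060], [347, -1539]]
... * rho(a) = [[-5, 2], [7, -3]]  ->  [[8615, -3658], [-12508, 5311]]
... * rho(c) = [[1, 2], [-3, -5]]  ->  [[19589, 35520], [-28441, -51571]]
... * rho(c) = [[1, 2], [-3, -5]]  ->  [[-86971, -138422], [126272, 200973]]
tr = -86971 + 200973 = 114002

114002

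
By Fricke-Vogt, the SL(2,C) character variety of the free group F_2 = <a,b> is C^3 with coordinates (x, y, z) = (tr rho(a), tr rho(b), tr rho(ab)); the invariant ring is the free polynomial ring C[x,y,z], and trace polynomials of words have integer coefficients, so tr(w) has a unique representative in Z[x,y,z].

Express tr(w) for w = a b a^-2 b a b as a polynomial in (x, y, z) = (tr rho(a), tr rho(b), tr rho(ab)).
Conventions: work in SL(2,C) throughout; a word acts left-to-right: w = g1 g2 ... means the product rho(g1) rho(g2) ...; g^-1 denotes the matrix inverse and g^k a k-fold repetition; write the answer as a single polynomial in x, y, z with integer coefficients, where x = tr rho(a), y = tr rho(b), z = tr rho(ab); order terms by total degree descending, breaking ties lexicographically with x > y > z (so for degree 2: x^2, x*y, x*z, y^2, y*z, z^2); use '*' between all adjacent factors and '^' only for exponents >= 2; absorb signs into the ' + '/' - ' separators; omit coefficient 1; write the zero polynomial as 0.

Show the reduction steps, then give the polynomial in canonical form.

x^2*y*z^2 - x^3*z - x*z^3 - x^2*y - y*z^2 + 4*x*z + y

apply: tr(a b a b) = tr(b a) * tr(b a) - tr(1)  (split on b) = z^2 - 2
tr(a b a) = tr(a) * tr(b a) - tr(b)  (reduce the a square) = x*z - y
apply: tr(b a b a b) = tr(b) * tr(a b a b) - tr(a b a)  (reduce the b square) = y*z^2 - x*z - y
use: tr(b a b a b a) = tr(a b a b) * tr(a b) - tr(b a)  (split on a) = z^3 - 3*z
apply: tr(b a b a b a^-1) = tr(b a b a b) * tr(a) - tr(b a b a b a)  (eliminate a^-1) = x*y*z^2 - x^2*z - z^3 - x*y + 3*z
tr(a b a^-2 b a b) = tr(b a b a b a^-1) * tr(a) - tr(b a b a b)  (eliminate a^-1) = x^2*y*z^2 - x^3*z - x*z^3 - x^2*y - y*z^2 + 4*x*z + y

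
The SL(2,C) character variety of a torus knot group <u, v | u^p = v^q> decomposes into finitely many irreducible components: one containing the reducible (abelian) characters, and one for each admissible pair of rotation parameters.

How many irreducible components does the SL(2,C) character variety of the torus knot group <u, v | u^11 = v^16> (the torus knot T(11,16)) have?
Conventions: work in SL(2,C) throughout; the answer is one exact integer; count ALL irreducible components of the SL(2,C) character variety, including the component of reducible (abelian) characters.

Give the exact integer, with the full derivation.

Gamma = < u, v | u^11 = v^16 > (torus knot T(11,16)); the central element u^11 = v^16 acts as +I or -I in any irreducible SL(2,C) representation.
On an irreducible component, tr(u) is locked at 2*cos(pi*alpha/11) for some alpha in 1..10, and tr(v) at 2*cos(pi*beta/16) for some beta in 1..15.
The two central values (-1)^alpha I and (-1)^beta I must be the same matrix, so alpha and beta share a parity.
Counting: 5 odd alphas x 8 odd betas + 5 even alphas x 7 even betas = 40 + 35 = 75.
Total: 75 irreducible-character components + 1 reducible (abelian) component = 76.

76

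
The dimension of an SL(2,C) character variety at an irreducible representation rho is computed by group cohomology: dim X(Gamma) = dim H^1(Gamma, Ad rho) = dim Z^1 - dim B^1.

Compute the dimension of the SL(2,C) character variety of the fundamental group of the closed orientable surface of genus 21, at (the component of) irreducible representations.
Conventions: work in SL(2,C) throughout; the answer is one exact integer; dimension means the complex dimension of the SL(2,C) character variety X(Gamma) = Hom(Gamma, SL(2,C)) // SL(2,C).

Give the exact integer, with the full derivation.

Gamma = pi_1(Sigma_21) = < a_1, b_1, ..., a_21, b_21 | prod [a_i, b_i] > has 2g = 42 generators and 1 relator.
Unconstrained cocycle data is one sl_2 vector per generator (126 dimensions), cut by the relator condition d_2(z) = 0.
d_2 is surjective at irreducible rho (its cokernel H^2 is dual to H^0 = 0), so dim Z^1 = 126 - 3 = 123.
Coboundaries contribute dim B^1 = 3 (injective at irreducible rho).
dim H^1 = 123 - 3 = 120 = dim X.

120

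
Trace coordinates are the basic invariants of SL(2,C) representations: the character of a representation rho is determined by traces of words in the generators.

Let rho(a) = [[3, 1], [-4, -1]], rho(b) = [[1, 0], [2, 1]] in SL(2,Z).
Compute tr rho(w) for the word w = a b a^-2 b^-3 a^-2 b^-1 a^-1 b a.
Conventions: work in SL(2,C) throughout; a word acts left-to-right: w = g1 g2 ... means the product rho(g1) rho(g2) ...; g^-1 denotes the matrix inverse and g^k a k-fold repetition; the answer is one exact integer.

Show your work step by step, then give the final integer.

rho(a) = [[3, 1], [-4, -1]]
... * rho(b) = [[1, 0], [2, 1]]  ->  [[5, 1], [-6, -1]]
... * rho(a^-1) = [[-1, -1], [4, 3]]  ->  [[-1, -2], [2, 3]]
... * rho(a^-1) = [[-1, -1], [4, 3]]  ->  [[-7, -5], [10, 7]]
... * rho(b^-1) = [[1, 0], [-2, 1]]  ->  [[3, -5], [-4, 7]]
... * rho(b^-1) = [[1, 0], [-2, 1]]  ->  [[13, -5], [-18, 7]]
... * rho(b^-1) = [[1, 0], [-2, 1]]  ->  [[23, -5], [-32, 7]]
... * rho(a^-1) = [[-1, -1], [4, 3]]  ->  [[-43, -38], [60, 53]]
... * rho(a^-1) = [[-1, -1], [4, 3]]  ->  [[-109, -71], [152, 99]]
... * rho(b^-1) = [[1, 0], [-2, 1]]  ->  [[33, -71], [-46, 99]]
... * rho(a^-1) = [[-1, -1], [4, 3]]  ->  [[-317, -246], [442, 343]]
... * rho(b) = [[1, 0], [2, 1]]  ->  [[-809, -246], [1128, 343]]
... * rho(a) = [[3, 1], [-4, -1]]  ->  [[-1443, -563], [2012, 785]]
tr = -1443 + 785 = -658

-658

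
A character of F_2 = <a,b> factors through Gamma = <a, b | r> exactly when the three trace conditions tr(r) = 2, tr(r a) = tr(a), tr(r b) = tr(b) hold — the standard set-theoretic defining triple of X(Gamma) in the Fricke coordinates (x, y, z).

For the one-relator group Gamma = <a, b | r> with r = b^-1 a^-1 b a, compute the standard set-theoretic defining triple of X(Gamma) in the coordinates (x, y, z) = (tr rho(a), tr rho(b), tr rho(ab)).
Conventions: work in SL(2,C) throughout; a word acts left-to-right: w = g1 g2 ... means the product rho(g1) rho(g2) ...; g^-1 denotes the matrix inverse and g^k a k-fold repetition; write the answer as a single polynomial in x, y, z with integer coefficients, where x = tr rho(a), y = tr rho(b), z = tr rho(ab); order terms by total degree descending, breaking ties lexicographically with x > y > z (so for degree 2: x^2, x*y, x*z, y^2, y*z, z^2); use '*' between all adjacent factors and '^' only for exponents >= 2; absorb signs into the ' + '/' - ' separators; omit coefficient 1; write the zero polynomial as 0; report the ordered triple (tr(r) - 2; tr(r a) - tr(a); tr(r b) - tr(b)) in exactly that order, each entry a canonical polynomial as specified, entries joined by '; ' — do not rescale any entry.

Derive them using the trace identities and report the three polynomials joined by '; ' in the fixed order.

tr(a b a) = tr(a)*tr(b a) - tr(b) = x*z - y
tr(a b a b) = tr(b a)*tr(b a) - tr(1)   [split at repeated b] = z^2 - 2
tr(b a b^-1 a) = tr(a b a)*tr(b) - tr(a b a b) = x*y*z - y^2 - z^2 + 2
tr(b^-1 a^-1 b a) = tr(b a b^-1)*tr(a) - tr(b a b^-1 a) = -x*y*z + x^2 + y^2 + z^2 - 2
tr(a^2) = tr(a)*tr(a) - tr(1) = x^2 - 2
tr(a b a^2) = tr(a)*tr(b a^2) - tr(b a) = x^2*z - x*y - z
tr(b a b) = tr(b)*tr(a b) - tr(a) = y*z - x
tr(a b a^2 b) = tr(a)*tr(b a b a) - tr(b a b) = x*z^2 - y*z - x
tr(b a^2 b^-1 a) = tr(a b a^2)*tr(b) - tr(a b a^2 b) = x^2*y*z - x*y^2 - x*z^2 + x
tr(b^-1 a^-1 b a^2) = tr(b a^2 b^-1)*tr(a) - tr(b a^2 b^-1 a) = -x^2*y*z + x^3 + x*y^2 + x*z^2 - 3*x
assemble the triple (tr(r) - 2; tr(r a) - x; tr(r b) - y)

-x*y*z + x^2 + y^2 + z^2 - 4; -x^2*y*z + x^3 + x*y^2 + x*z^2 - 4*x; 0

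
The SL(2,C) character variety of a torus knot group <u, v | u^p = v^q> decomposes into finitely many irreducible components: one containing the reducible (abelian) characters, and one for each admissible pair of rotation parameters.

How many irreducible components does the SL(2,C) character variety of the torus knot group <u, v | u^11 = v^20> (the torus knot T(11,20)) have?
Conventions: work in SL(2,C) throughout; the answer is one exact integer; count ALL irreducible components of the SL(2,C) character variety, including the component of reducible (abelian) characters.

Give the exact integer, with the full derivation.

96

In the torus knot group T(11,20), u^11 = v^20 is central, so an irreducible representation sends it to +I or -I (Schur).
On an irreducible component, tr(u) is locked at 2*cos(pi*alpha/11) for some alpha in 1..10, and tr(v) at 2*cos(pi*beta/20) for some beta in 1..19.
Consistency of u^11 = (-1)^alpha I with v^20 = (-1)^beta I forces alpha = beta (mod 2).
count pairs: odd alpha (5 choices) x odd beta (10), plus even alpha (5) x even beta (9): 5*10 + 5*9 = 95.
components with irreducible characters: 95; plus the single component of reducible (abelian) characters: total 96.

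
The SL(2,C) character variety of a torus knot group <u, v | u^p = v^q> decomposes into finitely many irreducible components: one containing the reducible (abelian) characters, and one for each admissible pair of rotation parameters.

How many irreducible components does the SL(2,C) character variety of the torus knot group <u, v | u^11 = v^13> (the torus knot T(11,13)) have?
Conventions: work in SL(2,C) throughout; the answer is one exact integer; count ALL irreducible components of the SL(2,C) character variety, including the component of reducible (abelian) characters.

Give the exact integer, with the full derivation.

In the torus knot group T(11,13), u^11 = v^13 is central, so an irreducible representation sends it to +I or -I (Schur).
So on each irreducible component the traces are pinned: tr(u) = 2*cos(pi*alpha/11) with 1 <= alpha <= 10, tr(v) = 2*cos(pi*beta/13) with 1 <= beta <= 12.
u^11 = (-1)^alpha I and v^13 = (-1)^beta I must agree, so alpha and beta have equal parity.
Enumerate parity-matched pairs: 5*6 odd-odd plus 5*6 even-even gives 60.
That is 60 components of irreducible characters, and with the reducible (abelian) component the total is 61.

61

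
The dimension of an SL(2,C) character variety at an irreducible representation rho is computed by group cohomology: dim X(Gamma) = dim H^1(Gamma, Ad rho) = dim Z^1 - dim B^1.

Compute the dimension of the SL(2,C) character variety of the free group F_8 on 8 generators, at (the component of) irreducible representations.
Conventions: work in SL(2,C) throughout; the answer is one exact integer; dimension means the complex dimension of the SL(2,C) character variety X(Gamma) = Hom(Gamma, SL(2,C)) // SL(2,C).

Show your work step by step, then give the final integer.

Gamma = F_8 has 8 generators and no relators.
So Z^1 = (sl_2)^8 in full: dim Z^1 = 24.
Irreducibility makes the coboundary map sl_2 -> Z^1 injective (trivial centralizer), so dim B^1 = 3.
dim X = dim H^1 = dim Z^1 - dim B^1 = 24 - 3 = 21.

21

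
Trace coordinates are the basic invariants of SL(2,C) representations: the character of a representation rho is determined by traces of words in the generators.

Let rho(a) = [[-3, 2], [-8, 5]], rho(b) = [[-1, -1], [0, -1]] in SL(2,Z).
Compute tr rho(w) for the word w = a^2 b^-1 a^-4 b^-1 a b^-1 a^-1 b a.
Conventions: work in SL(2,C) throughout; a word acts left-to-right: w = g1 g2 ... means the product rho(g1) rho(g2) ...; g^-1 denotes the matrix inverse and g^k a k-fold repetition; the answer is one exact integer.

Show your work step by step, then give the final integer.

-58894

rho(a) = [[-3, 2], [-8, 5]]
... * rho(a) = [[-3, 2], [-8, 5]]  ->  [[-7, 4], [-16, 9]]
... * rho(b^-1) = [[-1, 1], [0, -1]]  ->  [[7, -11], [16, -25]]
... * rho(a^-1) = [[5, -2], [8, -3]]  ->  [[-53, 19], [-120, 43]]
... * rho(a^-1) = [[5, -2], [8, -3]]  ->  [[-113, 49], [-256, 111]]
... * rho(a^-1) = [[5, -2], [8, -3]]  ->  [[-173, 79], [-392, 179]]
... * rho(a^-1) = [[5, -2], [8, -3]]  ->  [[-233, 109], [-528, 247]]
... * rho(b^-1) = [[-1, 1], [0, -1]]  ->  [[233, -342], [528, -775]]
... * rho(a) = [[-3, 2], [-8, 5]]  ->  [[2037, -1244], [4616, -2819]]
... * rho(b^-1) = [[-1, 1], [0, -1]]  ->  [[-2037, 3281], [-4616, 7435]]
... * rho(a^-1) = [[5, -2], [8, -3]]  ->  [[16063, -5769], [36400, -13073]]
... * rho(b) = [[-1, -1], [0, -1]]  ->  [[-16063, -10294], [-36400, -23327]]
... * rho(a) = [[-3, 2], [-8, 5]]  ->  [[130541, -83596], [295816, -189435]]
tr = 130541 + -189435 = -58894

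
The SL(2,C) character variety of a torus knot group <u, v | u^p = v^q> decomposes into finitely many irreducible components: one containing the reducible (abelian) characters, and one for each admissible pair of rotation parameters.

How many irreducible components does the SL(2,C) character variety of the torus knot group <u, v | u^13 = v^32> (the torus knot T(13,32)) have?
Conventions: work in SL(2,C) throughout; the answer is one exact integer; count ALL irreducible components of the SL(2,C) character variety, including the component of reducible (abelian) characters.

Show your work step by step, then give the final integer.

Gamma = < u, v | u^13 = v^32 > (torus knot T(13,32)); the central element u^13 = v^32 acts as +I or -I in any irreducible SL(2,C) representation.
So on each irreducible component the traces are pinned: tr(u) = 2*cos(pi*alpha/13) with 1 <= alpha <= 12, tr(v) = 2*cos(pi*beta/32) with 1 <= beta <= 31.
The two central values (-1)^alpha I and (-1)^beta I must be the same matrix, so alpha and beta share a parity.
count pairs: odd alpha (6 choices) x odd beta (16), plus even alpha (6) x even beta (15): 6*16 + 6*15 = 186.
Total: 186 irreducible-character components + 1 reducible (abelian) component = 187.

187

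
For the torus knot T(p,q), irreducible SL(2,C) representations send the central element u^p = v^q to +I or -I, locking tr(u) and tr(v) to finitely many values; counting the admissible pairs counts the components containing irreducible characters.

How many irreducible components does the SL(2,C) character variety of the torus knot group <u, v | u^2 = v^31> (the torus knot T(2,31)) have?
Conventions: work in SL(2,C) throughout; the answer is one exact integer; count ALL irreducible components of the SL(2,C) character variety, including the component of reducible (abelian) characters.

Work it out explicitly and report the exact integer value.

For T(2,31): irreducibility forces the central element u^2 = v^31 to one of +I, -I.
So on each irreducible component the traces are pinned: tr(u) = 2*cos(pi*alpha/2) with 1 <= alpha <= 1, tr(v) = 2*cos(pi*beta/31) with 1 <= beta <= 30.
Consistency of u^2 = (-1)^alpha I with v^31 = (-1)^beta I forces alpha = beta (mod 2).
count pairs: odd alpha (1 choices) x odd beta (15), plus even alpha (0) x even beta (15): 1*15 + 0*15 = 15.
components with irreducible characters: 15; plus the single component of reducible (abelian) characters: total 16.

16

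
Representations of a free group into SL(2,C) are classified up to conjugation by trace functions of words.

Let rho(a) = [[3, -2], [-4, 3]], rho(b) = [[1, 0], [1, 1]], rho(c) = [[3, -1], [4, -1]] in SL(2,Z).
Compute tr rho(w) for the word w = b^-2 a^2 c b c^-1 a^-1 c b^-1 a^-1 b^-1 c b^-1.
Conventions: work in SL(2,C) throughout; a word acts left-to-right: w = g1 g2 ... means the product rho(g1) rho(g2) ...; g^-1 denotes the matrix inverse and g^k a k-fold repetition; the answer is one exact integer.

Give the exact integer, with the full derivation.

rho(b^-1) = [[1, 0], [-1, 1]]
... * rho(b^-1) = [[1, 0], [-1, 1]]  ->  [[1, 0], [-2, 1]]
... * rho(a) = [[3, -2], [-4, 3]]  ->  [[3, -2], [-10, 7]]
... * rho(a) = [[3, -2], [-4, 3]]  ->  [[17, -12], [-58, 41]]
... * rho(c) = [[3, -1], [4, -1]]  ->  [[3, -5], [-10, 17]]
... * rho(b) = [[1, 0], [1, 1]]  ->  [[-2, -5], [7, 17]]
... * rho(c^-1) = [[-1, 1], [-4, 3]]  ->  [[22, -17], [-75, 58]]
... * rho(a^-1) = [[3, 2], [4, 3]]  ->  [[-2, -7], [7, 24]]
... * rho(c) = [[3, -1], [4, -1]]  ->  [[-34, 9], [117, -31]]
... * rho(b^-1) = [[1, 0], [-1, 1]]  ->  [[-43, 9], [148, -31]]
... * rho(a^-1) = [[3, 2], [4, 3]]  ->  [[-93, -59], [320, 203]]
... * rho(b^-1) = [[1, 0], [-1, 1]]  ->  [[-34, -59], [117, 203]]
... * rho(c) = [[3, -1], [4, -1]]  ->  [[-338, 93], [1163, -320]]
... * rho(b^-1) = [[1, 0], [-1, 1]]  ->  [[-431, 93], [1483, -320]]
tr = -431 + -320 = -751

-751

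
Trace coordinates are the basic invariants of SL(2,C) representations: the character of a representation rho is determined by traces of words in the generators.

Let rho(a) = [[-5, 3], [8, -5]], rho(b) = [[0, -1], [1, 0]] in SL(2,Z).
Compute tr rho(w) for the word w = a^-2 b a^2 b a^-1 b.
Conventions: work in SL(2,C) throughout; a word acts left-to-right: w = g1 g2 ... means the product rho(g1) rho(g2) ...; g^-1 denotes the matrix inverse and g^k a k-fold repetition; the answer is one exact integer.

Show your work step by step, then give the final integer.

-60505

rho(a^-1) = [[-5, -3], [-8, -5]]
... * rho(a^-1) = [[-5, -3], [-8, -5]]  ->  [[49, 30], [80, 49]]
... * rho(b) = [[0, -1], [1, 0]]  ->  [[30, -49], [49, -80]]
... * rho(a) = [[-5, 3], [8, -5]]  ->  [[-542, 335], [-885, 547]]
... * rho(a) = [[-5, 3], [8, -5]]  ->  [[5390, -3301], [8801, -5390]]
... * rho(b) = [[0, -1], [1, 0]]  ->  [[-3301, -5390], [-5390, -8801]]
... * rho(a^-1) = [[-5, -3], [-8, -5]]  ->  [[59625, 36853], [97358, 60175]]
... * rho(b) = [[0, -1], [1, 0]]  ->  [[36853, -59625], [60175, -97358]]
tr = 36853 + -97358 = -60505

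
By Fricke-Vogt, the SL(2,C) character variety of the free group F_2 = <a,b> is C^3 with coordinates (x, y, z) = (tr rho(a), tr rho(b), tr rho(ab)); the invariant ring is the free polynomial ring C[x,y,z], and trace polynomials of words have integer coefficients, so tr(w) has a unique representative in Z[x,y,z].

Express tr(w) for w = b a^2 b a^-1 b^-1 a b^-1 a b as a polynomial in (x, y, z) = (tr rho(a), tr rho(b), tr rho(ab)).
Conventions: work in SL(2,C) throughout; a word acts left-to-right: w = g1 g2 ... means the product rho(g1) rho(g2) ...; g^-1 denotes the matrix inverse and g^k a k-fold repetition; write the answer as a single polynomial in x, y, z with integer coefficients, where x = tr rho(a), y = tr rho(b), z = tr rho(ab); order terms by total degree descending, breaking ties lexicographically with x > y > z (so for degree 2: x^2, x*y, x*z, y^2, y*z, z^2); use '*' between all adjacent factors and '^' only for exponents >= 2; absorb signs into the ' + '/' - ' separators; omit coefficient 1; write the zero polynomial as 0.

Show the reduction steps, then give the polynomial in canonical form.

-x^3*y^3*z^2 + 2*x^4*y^2*z + 2*x^2*y^4*z + 2*x^2*y^2*z^3 - x^5*y - 2*x^3*y^3 - 3*x^3*y*z^2 - x*y^5 - 3*x*y^3*z^2 - x*y*z^4 + x^4*z - 3*x^2*y^2*z + x^2*z^3 + y^4*z + y^2*z^3 + 5*x^3*y + 5*x*y^3 + 6*x*y*z^2 - 4*x^2*z - 5*y^2*z - z^3 - 5*x*y + 3*z

so trace(b a b a) = trace(b a)*trace(b a) - trace(1)   [split at a repeated b] = z^2 - 2
trace(b a b) = trace(b)*trace(a b) - trace(a)   [square of b] = y*z - x
trace(a^2 b a b) = trace(a)*trace(b a b a) - trace(b a b)   [square of a] = x*z^2 - y*z - x
so trace(a b a) = trace(a)*trace(b a) - trace(b)   [square of a] = x*z - y
trace(a^2 b a) = trace(a)*trace(a b a) - trace(a b)   [square of a] = x^2*z - x*y - z
so trace(a b^2 a^2 b) = trace(b)*trace(a^2 b a b) - trace(a^2 b a)   [square of b] = x*y*z^2 - x^2*z - y^2*z + z
trace(b^3 a) = trace(b)*trace(a b^2) - trace(a b)   [square of b] = y^2*z - x*y - z
trace(b^2) = trace(b)*trace(b) - trace(1)   [square of b] = y^2 - 2
trace(b^3) = trace(b)*trace(b^2) - trace(b)   [square of b] = y^3 - 3*y
so trace(b^2 a^2 b) = trace(a)*trace(b^3 a) - trace(b^3)   [square of a] = x*y^2*z - x^2*y - y^3 - x*z + 3*y
reduce: trace(a^2 b^2 a^2 b) = trace(a)*trace(b^2 a^2 b a) - trace(b^2 a^2 b)   [square of a] = x^2*y*z^2 - x^3*z - 2*x*y^2*z + x^2*y + y^3 + 2*x*z - 3*y
so trace(a^2) = trace(a)*trace(a) - trace(1)   [square of a] = x^2 - 2
trace(a^3) = trace(a)*trace(a^2) - trace(a)   [square of a] = x^3 - 3*x
so trace(b^2 a^3) = trace(b)*trace(a^3 b) - trace(a^3)   [square of b] = x^2*y*z - x^3 - x*y^2 - y*z + 3*x
trace(b^2 a^2) = trace(a)*trace(b^2 a) - trace(b^2)   [square of a] = x*y*z - x^2 - y^2 + 2
trace(a^2 b^2 a^2) = trace(a)*trace(b^2 a^3) - trace(b^2 a^2)   [square of a] = x^3*y*z - x^4 - x^2*y^2 - 2*x*y*z + 4*x^2 + y^2 - 2
so trace(b a^2 b^2 a^2 b) = trace(b)*trace(a^2 b^2 a^2 b) - trace(a^2 b^2 a^2)   [square of b] = x^2*y^2*z^2 - 2*x^3*y*z - 2*x*y^3*z + x^4 + 2*x^2*y^2 + y^4 + 4*x*y*z - 4*x^2 - 4*y^2 + 2
so trace(b a b a b a) = trace(b a)*trace(b a b a) - trace(b^-1 a^-1)   [split at a repeated b] = z^3 - 3*z
trace(b a b a b) = trace(b)*trace(a b a b) - trace(a b a)   [square of b] = y*z^2 - x*z - y
trace(b a b a^2 b a) = trace(a)*trace(b a b a b a) - trace(b a b a b)   [square of a] = x*z^3 - y*z^2 - 2*x*z + y
trace(b a b a^2 b) = trace(b)*trace(a b a^2 b) - trace(a b a^2)   [square of b] = x*y*z^2 - x^2*z - y^2*z + z
trace(a^2 b a b a^2 b) = trace(a)*trace(b a b a^2 b a) - trace(b a b a^2 b)   [square of a] = x^2*z^3 - 2*x*y*z^2 - x^2*z + y^2*z + x*y - z
trace(b a b a^3) = trace(a)*trace(a b a b a) - trace(a b a b)   [square of a] = x^2*z^2 - x*y*z - x^2 - z^2 + 2
trace(a^2 b a b a^2) = trace(a)*trace(b a b a^3) - trace(b a b a^2)   [square of a] = x^3*z^2 - x^2*y*z - x^3 - 2*x*z^2 + y*z + 3*x
trace(b a^2 b^2 a^2 b a) = trace(b)*trace(a^2 b a b a^2 b) - trace(a^2 b a b a^2)   [square of b] = x^2*y*z^3 - x^3*z^2 - 2*x*y^2*z^2 + y^3*z + x^3 + x*y^2 + 2*x*z^2 - 2*y*z - 3*x
trace(a^2 b^2 a^2 b a^-1 b) = trace(b a^2 b^2 a^2 b)*trace(a) - trace(b a^2 b^2 a^2 b a)   [inverse elimination on a] = x^3*y^2*z^2 - 2*x^4*y*z - 2*x^2*y^3*z - x^2*y*z^3 + x^5 + 2*x^3*y^2 + x^3*z^2 + x*y^4 + 2*x*y^2*z^2 + 4*x^2*y*z - y^3*z - 5*x^3 - 5*x*y^2 - 2*x*z^2 + 2*y*z + 5*x
trace(a b^2 a^2 b a^-1 b^-1 a) = trace(a^2 b^2 a^2 b a^-1)*trace(b) - trace(a^2 b^2 a^2 b a^-1 b)   [inverse elimination on b] = -x^3*y^2*z^2 + 2*x^4*y*z + 2*x^2*y^3*z + x^2*y*z^3 - x^5 - 2*x^3*y^2 - x^3*z^2 - x*y^4 - x*y^2*z^2 - 5*x^2*y*z + 5*x^3 + 5*x*y^2 + 2*x*z^2 - y*z - 5*x
reduce: trace(b^2 a b^2 a) = trace(b)*trace(a b^2 a b) - trace(a b^2 a)   [square of b] = y^2*z^2 - 2*x*y*z + x^2 - 2
so trace(b^2 a b^2) = trace(b)*trace(b a b^2) - trace(b a b)   [square of b] = y^3*z - x*y^2 - 2*y*z + x
trace(b a b^2 a^2 b) = trace(a)*trace(b^2 a b^2 a) - trace(b^2 a b^2)   [square of a] = x*y^2*z^2 - 2*x^2*y*z - y^3*z + x^3 + x*y^2 + 2*y*z - 3*x
trace(a b^2 a b a b) = trace(b)*trace(a b a b a b) - trace(a b a b a)   [square of b] = y*z^3 - x*z^2 - 2*y*z + x
reduce: trace(b^2 a b a b^2 a) = trace(b)*trace(a b^2 a b a b) - trace(a b^2 a b a)   [square of b] = y^2*z^3 - 2*x*y*z^2 + x^2*z - y^2*z + x*y - z
trace(b^2 a b a b) = trace(b)*trace(a b a b^2) - trace(a b a b)   [square of b] = y^2*z^2 - x*y*z - y^2 - z^2 + 2
trace(b^2 a b a b^2) = trace(b)*trace(b^2 a b a b) - trace(b^2 a b a)   [square of b] = y^3*z^2 - x*y^2*z - y^3 - 2*y*z^2 + x*z + 3*y
trace(b a b a b^2 a^2 b) = trace(a)*trace(b^2 a b a b^2 a) - trace(b^2 a b a b^2)   [square of a] = x*y^2*z^3 - 2*x^2*y*z^2 - y^3*z^2 + x^3*z + x^2*y + y^3 + 2*y*z^2 - 2*x*z - 3*y
reduce: trace(b a b a b a b a) = trace(b a b a)*trace(b a b a) - trace(1)   [split at a repeated b] = z^4 - 4*z^2 + 2
reduce: trace(a^2 b a b a b a b) = trace(a)*trace(b a b a b a b a) - trace(b a b a b a b)   [square of a] = x*z^4 - y*z^3 - 3*x*z^2 + 2*y*z + x
trace(a^2 b a b a b a) = trace(a)*trace(a b a b a b a) - trace(a b a b a b)   [square of a] = x^2*z^3 - x*y*z^2 - 2*x^2*z - z^3 + x*y + 3*z
trace(b a b a b^2 a^2 b a) = trace(b)*trace(a^2 b a b a b a b) - trace(a^2 b a b a b a)   [square of b] = x*y*z^4 - x^2*z^3 - y^2*z^3 - 2*x*y*z^2 + 2*x^2*z + 2*y^2*z + z^3 - 3*z
trace(a b a b^2 a^2 b a^-1 b) = trace(b a b a b^2 a^2 b)*trace(a) - trace(b a b a b^2 a^2 b a)   [inverse elimination on a] = x^2*y^2*z^3 - 2*x^3*y*z^2 - x*y^3*z^2 - x*y*z^4 + x^4*z + x^2*z^3 + y^2*z^3 + x^3*y + x*y^3 + 4*x*y*z^2 - 4*x^2*z - 2*y^2*z - z^3 - 3*x*y + 3*z
so trace(a b^2 a^2 b a^-1 b^-1 a b) = trace(a b a b^2 a^2 b a^-1)*trace(b) - trace(a b a b^2 a^2 b a^-1 b)   [inverse elimination on b] = -x^2*y^2*z^3 + 2*x^3*y*z^2 + 2*x*y^3*z^2 + x*y*z^4 - x^4*z - 2*x^2*y^2*z - x^2*z^3 - y^4*z - y^2*z^3 - 4*x*y*z^2 + 4*x^2*z + 4*y^2*z + z^3 - 3*z
trace(b a^2 b a^-1 b^-1 a b^-1 a b) = trace(a b^2 a^2 b a^-1 b^-1 a)*trace(b) - trace(a b^2 a^2 b a^-1 b^-1 a b)   [inverse elimination on b] = -x^3*y^3*z^2 + 2*x^4*y^2*z + 2*x^2*y^4*z + 2*x^2*y^2*z^3 - x^5*y - 2*x^3*y^3 - 3*x^3*y*z^2 - x*y^5 - 3*x*y^3*z^2 - x*y*z^4 + x^4*z - 3*x^2*y^2*z + x^2*z^3 + y^4*z + y^2*z^3 + 5*x^3*y + 5*x*y^3 + 6*x*y*z^2 - 4*x^2*z - 5*y^2*z - z^3 - 5*x*y + 3*z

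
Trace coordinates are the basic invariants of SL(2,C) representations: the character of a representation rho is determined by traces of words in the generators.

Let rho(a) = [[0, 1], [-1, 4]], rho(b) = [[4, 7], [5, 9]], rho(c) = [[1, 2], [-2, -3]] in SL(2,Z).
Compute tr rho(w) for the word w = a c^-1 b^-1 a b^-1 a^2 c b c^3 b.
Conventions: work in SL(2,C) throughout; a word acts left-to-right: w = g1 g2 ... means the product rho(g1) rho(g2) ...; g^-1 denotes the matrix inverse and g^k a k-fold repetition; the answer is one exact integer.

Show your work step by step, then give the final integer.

rho(a) = [[0, 1], [-1, 4]]
... * rho(c^-1) = [[-3, -2], [2, 1]]  ->  [[2, 1], [11, 6]]
... * rho(b^-1) = [[9, -7], [-5, 4]]  ->  [[13, -10], [69, -53]]
... * rho(a) = [[0, 1], [-1, 4]]  ->  [[10, -27], [53, -143]]
... * rho(b^-1) = [[9, -7], [-5, 4]]  ->  [[225, -178], [1192, -943]]
... * rho(a) = [[0, 1], [-1, 4]]  ->  [[178, -487], [943, -2580]]
... * rho(a) = [[0, 1], [-1, 4]]  ->  [[487, -1770], [2580, -9377]]
... * rho(c) = [[1, 2], [-2, -3]]  ->  [[4027, 6284], [21334, 33291]]
... * rho(b) = [[4, 7], [5, 9]]  ->  [[47528, 84745], [251791, 448957]]
... * rho(c) = [[1, 2], [-2, -3]]  ->  [[-121962, -159179], [-646123, -843289]]
... * rho(c) = [[1, 2], [-2, -3]]  ->  [[196396, 233613], [1040455, 1237621]]
... * rho(c) = [[1, 2], [-2, -3]]  ->  [[-270830, -308047], [-1434787, -1631953]]
... * rho(b) = [[4, 7], [5, 9]]  ->  [[-2623555, -4668233], [-13898913, -24731086]]
tr = -2623555 + -24731086 = -27354641

-27354641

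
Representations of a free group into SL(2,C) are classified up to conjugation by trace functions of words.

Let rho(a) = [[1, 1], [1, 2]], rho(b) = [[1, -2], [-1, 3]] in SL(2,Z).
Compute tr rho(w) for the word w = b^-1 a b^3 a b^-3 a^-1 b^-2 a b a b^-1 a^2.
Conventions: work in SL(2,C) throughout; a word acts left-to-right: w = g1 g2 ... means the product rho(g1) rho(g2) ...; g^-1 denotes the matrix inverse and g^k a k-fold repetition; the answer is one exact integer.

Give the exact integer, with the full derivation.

11349632

rho(b^-1) = [[3, 2], [1, 1]]
... * rho(a) = [[1, 1], [1, 2]]  ->  [[5, 7], [2, 3]]
... * rho(b) = [[1, -2], [-1, 3]]  ->  [[-2, 11], [-1, 5]]
... * rho(b) = [[1, -2], [-1, 3]]  ->  [[-13, 37], [-6, 17]]
... * rho(b) = [[1, -2], [-1, 3]]  ->  [[-50, 137], [-23, 63]]
... * rho(a) = [[1, 1], [1, 2]]  ->  [[87, 224], [40, 103]]
... * rho(b^-1) = [[3, 2], [1, 1]]  ->  [[485, 398], [223, 183]]
... * rho(b^-1) = [[3, 2], [1, 1]]  ->  [[1853, 1368], [852, 629]]
... * rho(b^-1) = [[3, 2], [1, 1]]  ->  [[6927, 5074], [3185, 2333]]
... * rho(a^-1) = [[2, -1], [-1, 1]]  ->  [[8780, -1853], [4037, -852]]
... * rho(b^-1) = [[3, 2], [1, 1]]  ->  [[24487, 15707], [11259, 7222]]
... * rho(b^-1) = [[3, 2], [1, 1]]  ->  [[89168, 64681], [40999, 29740]]
... * rho(a) = [[1, 1], [1, 2]]  ->  [[153849, 218530], [70739, 100479]]
... * rho(b) = [[1, -2], [-1, 3]]  ->  [[-64681, 347892], [-29740, 159959]]
... * rho(a) = [[1, 1], [1, 2]]  ->  [[283211, 631103], [130219, 290178]]
... * rho(b^-1) = [[3, 2], [1, 1]]  ->  [[1480736, 1197525], [680835, 550616]]
... * rho(a) = [[1, 1], [1, 2]]  ->  [[2678261, 3875786], [1231451, 1782067]]
... * rho(a) = [[1, 1], [1, 2]]  ->  [[6554047, 10429833], [3013518, 4795585]]
tr = 6554047 + 4795585 = 11349632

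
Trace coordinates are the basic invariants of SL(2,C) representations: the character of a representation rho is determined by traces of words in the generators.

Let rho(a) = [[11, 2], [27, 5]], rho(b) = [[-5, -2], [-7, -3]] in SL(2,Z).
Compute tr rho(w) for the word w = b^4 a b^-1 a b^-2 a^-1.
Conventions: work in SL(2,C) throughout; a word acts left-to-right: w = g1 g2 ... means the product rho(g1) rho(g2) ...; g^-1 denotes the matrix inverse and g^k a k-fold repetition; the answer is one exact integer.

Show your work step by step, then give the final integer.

67297142

rho(b) = [[-5, -2], [-7, -3]]
... * rho(b) = [[-5, -2], [-7, -3]]  ->  [[39, 16], [56, 23]]
... * rho(b) = [[-5, -2], [-7, -3]]  ->  [[-307, -126], [-441, -181]]
... * rho(b) = [[-5, -2], [-7, -3]]  ->  [[2417, 992], [3472, 1425]]
... * rho(a) = [[11, 2], [27, 5]]  ->  [[53371, 9794], [76667, 14069]]
... * rho(b^-1) = [[-3, 2], [7, -5]]  ->  [[-91555, 57772], [-131518, 82989]]
... * rho(a) = [[11, 2], [27, 5]]  ->  [[552739, 105750], [794005, 151909]]
... * rho(b^-1) = [[-3, 2], [7, -5]]  ->  [[-917967, 576728], [-1318652, 828465]]
... * rho(b^-1) = [[-3, 2], [7, -5]]  ->  [[6790997, -4719574], [9755211, -6779629]]
... * rho(a^-1) = [[5, -2], [-27, 11]]  ->  [[161383483, -65497308], [231826038, -94086341]]
tr = 161383483 + -94086341 = 67297142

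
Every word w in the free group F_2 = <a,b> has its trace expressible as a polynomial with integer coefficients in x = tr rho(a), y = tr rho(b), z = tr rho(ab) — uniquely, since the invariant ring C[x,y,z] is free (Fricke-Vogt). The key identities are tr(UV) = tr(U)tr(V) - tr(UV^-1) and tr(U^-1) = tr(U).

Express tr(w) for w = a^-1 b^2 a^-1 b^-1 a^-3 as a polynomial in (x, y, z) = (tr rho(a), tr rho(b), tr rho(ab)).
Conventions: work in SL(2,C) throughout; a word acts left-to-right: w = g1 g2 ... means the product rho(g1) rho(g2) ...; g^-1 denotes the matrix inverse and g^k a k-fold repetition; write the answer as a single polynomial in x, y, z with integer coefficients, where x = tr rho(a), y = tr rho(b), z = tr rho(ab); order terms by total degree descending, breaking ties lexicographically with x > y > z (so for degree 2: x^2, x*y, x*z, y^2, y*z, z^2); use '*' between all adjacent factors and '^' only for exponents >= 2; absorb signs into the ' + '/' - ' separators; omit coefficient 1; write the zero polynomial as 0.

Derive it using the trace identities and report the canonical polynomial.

so tr(b a^-1) = tr(b) tr(a) - tr(b a)   [inverse elimination on a] = x*y - z
reduce: tr(a^-1 b a^-1) = tr(b a^-1) tr(a) - tr(b)   [inverse elimination on a] = x^2*y - x*z - y
reduce: tr(a^-2 b a^-1) = tr(a^-1 b a^-1) tr(a) - tr(a^-1 b)   [inverse elimination on a] = x^3*y - x^2*z - 2*x*y + z
tr(a^-4 b) = tr(a^-2 b a^-1) tr(a) - tr(a^-2 b)   [inverse elimination on a] = x^4*y - x^3*z - 3*x^2*y + 2*x*z + y
reduce: tr(a^2 b) = tr(a) tr(b a) - tr(b)   [square of a] = x*z - y
reduce: tr(a^2) = tr(a) tr(a) - tr(1)   [square of a] = x^2 - 2
reduce: tr(a b^2 a) = tr(b) tr(a^2 b) - tr(a^2)   [square of b] = x*y*z - x^2 - y^2 + 2
tr(a b a b) = tr(b a) tr(b a) - tr(1)   [split at a repeated b] = z^2 - 2
tr(a b^2 a b) = tr(b) tr(a b a b) - tr(a b a)   [square of b] = y*z^2 - x*z - y
tr(b^2 a b^-1 a) = tr(a b^2 a) tr(b) - tr(a b^2 a b)   [inverse elimination on b] = x*y^2*z - x^2*y - y^3 - y*z^2 + x*z + 3*y
so tr(b^2 a b^-1 a^-1) = tr(b^2 a b^-1) tr(a) - tr(b^2 a b^-1 a)   [inverse elimination on a] = -x*y^2*z + x^2*y + y^3 + y*z^2 - 3*y
reduce: tr(a^-2 b^2 a b^-1) = tr(b^2 a b^-1 a^-1) tr(a) - tr(b^2 a b^-1)   [inverse elimination on a] = -x^2*y^2*z + x^3*y + x*y^3 + x*y*z^2 - 3*x*y - z
so tr(a^-3 b^2 a b^-1) = tr(a^-2 b^2 a b^-1) tr(a) - tr(a^-2 b^2 a b^-1 a)   [inverse elimination on a] = -x^3*y^2*z + x^4*y + x^2*y^3 + x^2*y*z^2 + x*y^2*z - 4*x^2*y - y^3 - y*z^2 - x*z + 3*y
reduce: tr(b^-1 a^-4 b^2 a) = tr(a^-3 b^2 a b^-1) tr(a) - tr(a^-3 b^2 a b^-1 a)   [inverse elimination on a] = -x^4*y^2*z + x^5*y + x^3*y^3 + x^3*y*z^2 + 2*x^2*y^2*z - 5*x^3*y - 2*x*y^3 - 2*x*y*z^2 - x^2*z + 6*x*y + z
reduce: tr(a^-1 b^2 a^-1 b^-1 a^-3) = tr(b^-1 a^-4 b^2) tr(a) - tr(b^-1 a^-4 b^2 a)   [inverse elimination on a] = x^4*y^2*z - x^3*y^3 - x^3*y*z^2 - x^4*z - 2*x^2*y^2*z + 2*x^3*y + 2*x*y^3 + 2*x*y*z^2 + 3*x^2*z - 5*x*y - z

x^4*y^2*z - x^3*y^3 - x^3*y*z^2 - x^4*z - 2*x^2*y^2*z + 2*x^3*y + 2*x*y^3 + 2*x*y*z^2 + 3*x^2*z - 5*x*y - z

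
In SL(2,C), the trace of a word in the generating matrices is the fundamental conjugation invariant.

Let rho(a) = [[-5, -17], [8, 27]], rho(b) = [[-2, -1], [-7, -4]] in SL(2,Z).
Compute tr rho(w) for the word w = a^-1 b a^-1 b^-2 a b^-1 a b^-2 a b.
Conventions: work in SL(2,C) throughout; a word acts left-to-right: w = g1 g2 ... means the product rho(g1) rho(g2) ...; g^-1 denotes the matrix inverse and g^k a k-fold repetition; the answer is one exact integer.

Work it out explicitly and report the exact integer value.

-256834926923

rho(a^-1) = [[27, 17], [-8, -5]]
... * rho(b) = [[-2, -1], [-7, -4]]  ->  [[-173, -95], [51, 28]]
... * rho(a^-1) = [[27, 17], [-8, -5]]  ->  [[-3911, -2466], [1153, 727]]
... * rho(b^-1) = [[-4, 1], [7, -2]]  ->  [[-1618, 1021], [477, -301]]
... * rho(b^-1) = [[-4, 1], [7, -2]]  ->  [[13619, -3660], [-4015, 1079]]
... * rho(a) = [[-5, -17], [8, 27]]  ->  [[-97375, -330343], [28707, 97388]]
... * rho(b^-1) = [[-4, 1], [7, -2]]  ->  [[-1922901, 563311], [566888, -166069]]
... * rho(a) = [[-5, -17], [8, 27]]  ->  [[14120993, 47898714], [-4162992, -14120959]]
... * rho(b^-1) = [[-4, 1], [7, -2]]  ->  [[278807026, -81676435], [-82194745, 24078926]]
... * rho(b^-1) = [[-4, 1], [7, -2]]  ->  [[-1686963149, 442159896], [497331462, -130352597]]
... * rho(a) = [[-5, -17], [8, 27]]  ->  [[11972094913, 40616690725], [-3529478086, -11974154973]]
... * rho(b) = [[-2, -1], [-7, -4]]  ->  [[-308261024901, -174438857813], [90878040983, 51426097978]]
tr = -308261024901 + 51426097978 = -256834926923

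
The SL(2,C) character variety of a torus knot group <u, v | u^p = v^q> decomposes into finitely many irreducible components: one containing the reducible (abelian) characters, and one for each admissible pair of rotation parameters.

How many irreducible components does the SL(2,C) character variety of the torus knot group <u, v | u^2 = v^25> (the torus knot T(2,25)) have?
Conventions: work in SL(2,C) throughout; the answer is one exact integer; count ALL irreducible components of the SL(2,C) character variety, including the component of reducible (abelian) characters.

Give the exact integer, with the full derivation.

13

Gamma = < u, v | u^2 = v^25 > (torus knot T(2,25)); the central element u^2 = v^25 acts as +I or -I in any irreducible SL(2,C) representation.
On an irreducible component, tr(u) is locked at 2*cos(pi*alpha/2) for some alpha in 1..1, and tr(v) at 2*cos(pi*beta/25) for some beta in 1..24.
Consistency of u^2 = (-1)^alpha I with v^25 = (-1)^beta I forces alpha = beta (mod 2).
Counting: 1 odd alphas x 12 odd betas + 0 even alphas x 12 even betas = 12 + 0 = 12.
That is 12 components of irreducible characters, and with the reducible (abelian) component the total is 13.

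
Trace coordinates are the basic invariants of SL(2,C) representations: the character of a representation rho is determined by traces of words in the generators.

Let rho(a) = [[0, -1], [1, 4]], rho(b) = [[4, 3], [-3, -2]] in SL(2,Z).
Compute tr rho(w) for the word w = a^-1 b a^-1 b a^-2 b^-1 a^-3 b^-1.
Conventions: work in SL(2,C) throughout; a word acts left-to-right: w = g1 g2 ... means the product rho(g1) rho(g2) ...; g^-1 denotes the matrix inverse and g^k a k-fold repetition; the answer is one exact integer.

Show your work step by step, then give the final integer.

34564

rho(a^-1) = [[4, 1], [-1, 0]]
... * rho(b) = [[4, 3], [-3, -2]]  ->  [[13, 10], [-4, -3]]
... * rho(a^-1) = [[4, 1], [-1, 0]]  ->  [[42, 13], [-13, -4]]
... * rho(b) = [[4, 3], [-3, -2]]  ->  [[129, 100], [-40, -31]]
... * rho(a^-1) = [[4, 1], [-1, 0]]  ->  [[416, 129], [-129, -40]]
... * rho(a^-1) = [[4, 1], [-1, 0]]  ->  [[1535, 416], [-476, -129]]
... * rho(b^-1) = [[-2, -3], [3, 4]]  ->  [[-1822, -2941], [565, 912]]
... * rho(a^-1) = [[4, 1], [-1, 0]]  ->  [[-4347, -1822], [1348, 565]]
... * rho(a^-1) = [[4, 1], [-1, 0]]  ->  [[-15566, -4347], [4827, 1348]]
... * rho(a^-1) = [[4, 1], [-1, 0]]  ->  [[-57917, -15566], [17960, 4827]]
... * rho(b^-1) = [[-2, -3], [3, 4]]  ->  [[69136, 111487], [-21439, -34572]]
tr = 69136 + -34572 = 34564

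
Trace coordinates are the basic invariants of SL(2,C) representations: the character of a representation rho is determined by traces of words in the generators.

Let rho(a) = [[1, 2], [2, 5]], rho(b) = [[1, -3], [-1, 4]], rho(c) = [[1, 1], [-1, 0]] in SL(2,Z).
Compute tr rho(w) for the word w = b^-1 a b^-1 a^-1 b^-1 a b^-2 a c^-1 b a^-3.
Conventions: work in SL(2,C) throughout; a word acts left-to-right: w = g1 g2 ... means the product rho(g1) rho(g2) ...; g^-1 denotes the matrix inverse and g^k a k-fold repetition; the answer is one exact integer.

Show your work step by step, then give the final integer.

37121685

rho(b^-1) = [[4, 3], [1, 1]]
... * rho(a) = [[1, 2], [2, 5]]  ->  [[10, 23], [3, 7]]
... * rho(b^-1) = [[4, 3], [1, 1]]  ->  [[63, 53], [19, 16]]
... * rho(a^-1) = [[5, -2], [-2, 1]]  ->  [[209, -73], [63, -22]]
... * rho(b^-1) = [[4, 3], [1, 1]]  ->  [[763, 554], [230, 167]]
... * rho(a) = [[1, 2], [2, 5]]  ->  [[1871, 4296], [564, 1295]]
... * rho(b^-1) = [[4, 3], [1, 1]]  ->  [[11780, 9909], [3551, 2987]]
... * rho(b^-1) = [[4, 3], [1, 1]]  ->  [[57029, 45249], [17191, 13640]]
... * rho(a) = [[1, 2], [2, 5]]  ->  [[147527, 340303], [44471, 102582]]
... * rho(c^-1) = [[0, -1], [1, 1]]  ->  [[340303, 192776], [102582, 58111]]
... * rho(b) = [[1, -3], [-1, 4]]  ->  [[147527, -249805], [44471, -75302]]
... * rho(a^-1) = [[5, -2], [-2, 1]]  ->  [[1237245, -544859], [372959, -164244]]
... * rho(a^-1) = [[5, -2], [-2, 1]]  ->  [[7275943, -3019349], [2193283, -910162]]
... * rho(a^-1) = [[5, -2], [-2, 1]]  ->  [[42418413, -17571235], [12786739, -5296728]]
tr = 42418413 + -5296728 = 37121685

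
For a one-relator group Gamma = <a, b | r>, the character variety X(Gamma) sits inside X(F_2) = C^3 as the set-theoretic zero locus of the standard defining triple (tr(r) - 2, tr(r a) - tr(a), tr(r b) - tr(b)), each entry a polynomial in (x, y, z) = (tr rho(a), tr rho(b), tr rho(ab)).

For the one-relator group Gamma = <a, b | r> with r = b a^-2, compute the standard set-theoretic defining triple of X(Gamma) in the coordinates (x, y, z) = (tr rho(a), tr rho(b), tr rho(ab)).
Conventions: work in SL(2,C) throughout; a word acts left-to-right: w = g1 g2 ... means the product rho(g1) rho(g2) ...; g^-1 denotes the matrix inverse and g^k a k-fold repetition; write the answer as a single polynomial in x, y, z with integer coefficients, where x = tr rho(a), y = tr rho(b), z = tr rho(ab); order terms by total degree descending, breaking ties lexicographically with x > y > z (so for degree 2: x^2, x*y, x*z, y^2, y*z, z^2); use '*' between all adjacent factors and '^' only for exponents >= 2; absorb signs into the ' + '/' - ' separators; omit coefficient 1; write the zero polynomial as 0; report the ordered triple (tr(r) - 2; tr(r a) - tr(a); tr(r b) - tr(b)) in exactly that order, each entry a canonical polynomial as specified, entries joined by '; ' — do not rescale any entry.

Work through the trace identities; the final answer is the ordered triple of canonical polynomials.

x^2*y - x*z - y - 2; x*y - x - z; x^2*y^2 - x*y*z - x^2 - y^2 - y + 2

trace(a^-1 b) = trace(b) trace(a) - trace(b a)   [inverse elimination on a] = x*y - z
trace(b a^-2) = trace(a^-1 b) trace(a) - trace(a^-1 b a)   [inverse elimination on a] = x^2*y - x*z - y
trace(b^2) = trace(b) trace(b) - trace(1)  (reduce the b square) = y^2 - 2
reduce: trace(b^2 a) = trace(b) trace(a b) - trace(a)  (reduce the b square) = y*z - x
reduce: trace(a^-1 b^2) = trace(b^2) trace(a) - trace(b^2 a)  (eliminate a^-1) = x*y^2 - y*z - x
reduce: trace(b a^-2 b) = trace(a^-1 b^2) trace(a) - trace(a^-1 b^2 a)  (eliminate a^-1) = x^2*y^2 - x*y*z - x^2 - y^2 + 2
assemble the triple (trace(r) - 2; trace(r a) - x; trace(r b) - y)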